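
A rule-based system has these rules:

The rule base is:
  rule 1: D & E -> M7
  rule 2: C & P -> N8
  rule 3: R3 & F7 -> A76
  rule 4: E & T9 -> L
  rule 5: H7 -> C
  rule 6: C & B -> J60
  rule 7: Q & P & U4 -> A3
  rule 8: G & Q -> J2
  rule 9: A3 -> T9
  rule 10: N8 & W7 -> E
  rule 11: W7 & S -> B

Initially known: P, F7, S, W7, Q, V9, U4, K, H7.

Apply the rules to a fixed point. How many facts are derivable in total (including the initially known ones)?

17

[1] rule 5 [H7 -> C]; rule 7 [Q & P & U4 -> A3]; rule 11 [W7 & S -> B]. ⇒ new: C, A3, B.
[2] rule 2 [C & P -> N8]; rule 6 [C & B -> J60]; rule 9 [A3 -> T9]. ⇒ new: N8, J60, T9.
[3] rule 10 [N8 & W7 -> E]. ⇒ new: E.
[4] rule 4 [E & T9 -> L]. ⇒ new: L.
Closure: {A3, B, C, E, F7, H7, J60, K, L, N8, P, Q, S, T9, U4, V9, W7} — 17 facts.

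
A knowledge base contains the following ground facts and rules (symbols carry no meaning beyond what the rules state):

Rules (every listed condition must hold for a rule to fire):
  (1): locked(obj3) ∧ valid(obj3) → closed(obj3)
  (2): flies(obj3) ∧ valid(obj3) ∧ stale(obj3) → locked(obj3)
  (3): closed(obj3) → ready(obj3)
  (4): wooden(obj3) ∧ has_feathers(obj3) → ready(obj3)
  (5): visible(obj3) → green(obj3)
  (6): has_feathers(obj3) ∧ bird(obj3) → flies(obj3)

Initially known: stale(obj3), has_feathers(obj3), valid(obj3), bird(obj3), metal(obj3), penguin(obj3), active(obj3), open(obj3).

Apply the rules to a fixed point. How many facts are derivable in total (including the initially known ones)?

12

Round 1: (6) [has_feathers(obj3) ∧ bird(obj3) → flies(obj3)]. New: flies(obj3).
Round 2: (2) [flies(obj3) ∧ valid(obj3) ∧ stale(obj3) → locked(obj3)]. New: locked(obj3).
Round 3: (1) [locked(obj3) ∧ valid(obj3) → closed(obj3)]. New: closed(obj3).
Round 4: (3) [closed(obj3) → ready(obj3)]. New: ready(obj3).
Closure: {active(obj3), bird(obj3), closed(obj3), flies(obj3), has_feathers(obj3), locked(obj3), metal(obj3), open(obj3), penguin(obj3), ready(obj3), stale(obj3), valid(obj3)} — 12 facts.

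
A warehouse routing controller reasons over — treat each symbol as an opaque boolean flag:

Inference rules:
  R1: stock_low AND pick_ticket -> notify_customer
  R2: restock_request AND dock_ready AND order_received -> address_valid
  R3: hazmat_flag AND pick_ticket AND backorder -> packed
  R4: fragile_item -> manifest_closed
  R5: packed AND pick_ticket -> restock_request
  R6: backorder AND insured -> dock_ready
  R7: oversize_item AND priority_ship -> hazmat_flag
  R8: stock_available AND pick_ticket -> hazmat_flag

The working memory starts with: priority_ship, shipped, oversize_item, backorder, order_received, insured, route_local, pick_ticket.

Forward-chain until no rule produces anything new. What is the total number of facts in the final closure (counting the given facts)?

13

Round 1 — R6, R7, derive dock_ready, hazmat_flag.
Round 2 — R3, derive packed.
Round 3 — R5, derive restock_request.
Round 4 — R2, derive address_valid.
Closure: {address_valid, backorder, dock_ready, hazmat_flag, insured, order_received, oversize_item, packed, pick_ticket, priority_ship, restock_request, route_local, shipped} — 13 facts.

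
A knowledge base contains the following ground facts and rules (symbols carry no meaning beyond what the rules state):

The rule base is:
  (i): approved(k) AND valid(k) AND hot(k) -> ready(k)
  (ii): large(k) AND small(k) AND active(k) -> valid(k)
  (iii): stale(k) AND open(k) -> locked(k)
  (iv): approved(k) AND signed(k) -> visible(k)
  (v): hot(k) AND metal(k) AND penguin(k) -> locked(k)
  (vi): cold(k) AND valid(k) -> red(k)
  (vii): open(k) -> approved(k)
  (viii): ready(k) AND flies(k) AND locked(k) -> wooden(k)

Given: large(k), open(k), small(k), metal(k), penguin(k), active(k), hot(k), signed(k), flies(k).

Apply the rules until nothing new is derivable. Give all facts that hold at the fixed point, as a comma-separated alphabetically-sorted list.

Round 1 — (ii), (v), (vii), derive valid(k), locked(k), approved(k).
Round 2 — (i), (iv), derive ready(k), visible(k).
Round 3 — (viii), derive wooden(k).

active(k), approved(k), flies(k), hot(k), large(k), locked(k), metal(k), open(k), penguin(k), ready(k), signed(k), small(k), valid(k), visible(k), wooden(k)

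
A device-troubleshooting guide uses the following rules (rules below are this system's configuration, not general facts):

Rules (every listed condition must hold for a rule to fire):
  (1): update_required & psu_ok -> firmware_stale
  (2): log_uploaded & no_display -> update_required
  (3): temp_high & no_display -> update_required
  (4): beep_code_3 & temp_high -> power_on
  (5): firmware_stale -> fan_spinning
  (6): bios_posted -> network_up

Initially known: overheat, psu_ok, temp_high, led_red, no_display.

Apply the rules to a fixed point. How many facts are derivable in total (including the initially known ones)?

8

Round 1 — (3), derive update_required.
Round 2 — (1), derive firmware_stale.
Round 3 — (5), derive fan_spinning.
Closure: {fan_spinning, firmware_stale, led_red, no_display, overheat, psu_ok, temp_high, update_required} — 8 facts.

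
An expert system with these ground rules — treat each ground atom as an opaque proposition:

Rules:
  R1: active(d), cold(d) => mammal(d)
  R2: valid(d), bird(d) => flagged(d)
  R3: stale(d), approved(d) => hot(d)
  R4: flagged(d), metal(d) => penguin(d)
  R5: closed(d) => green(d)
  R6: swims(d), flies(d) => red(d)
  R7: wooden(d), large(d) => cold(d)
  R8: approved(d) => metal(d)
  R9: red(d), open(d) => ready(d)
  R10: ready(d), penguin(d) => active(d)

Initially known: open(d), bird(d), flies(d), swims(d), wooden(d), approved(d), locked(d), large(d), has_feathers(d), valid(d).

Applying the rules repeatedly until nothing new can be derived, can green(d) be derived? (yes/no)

no

Round 1: R2 [valid(d), bird(d) => flagged(d)]; R6 [swims(d), flies(d) => red(d)]; R7 [wooden(d), large(d) => cold(d)]; R8 [approved(d) => metal(d)]. New: flagged(d), red(d), cold(d), metal(d).
Round 2: R4 [flagged(d), metal(d) => penguin(d)]; R9 [red(d), open(d) => ready(d)]. New: penguin(d), ready(d).
Round 3: R10 [ready(d), penguin(d) => active(d)]. New: active(d).
Round 4: R1 [active(d), cold(d) => mammal(d)]. New: mammal(d).
Fixed point reached. green(d) is concluded only by R5; R5 needs closed(d) (never derived).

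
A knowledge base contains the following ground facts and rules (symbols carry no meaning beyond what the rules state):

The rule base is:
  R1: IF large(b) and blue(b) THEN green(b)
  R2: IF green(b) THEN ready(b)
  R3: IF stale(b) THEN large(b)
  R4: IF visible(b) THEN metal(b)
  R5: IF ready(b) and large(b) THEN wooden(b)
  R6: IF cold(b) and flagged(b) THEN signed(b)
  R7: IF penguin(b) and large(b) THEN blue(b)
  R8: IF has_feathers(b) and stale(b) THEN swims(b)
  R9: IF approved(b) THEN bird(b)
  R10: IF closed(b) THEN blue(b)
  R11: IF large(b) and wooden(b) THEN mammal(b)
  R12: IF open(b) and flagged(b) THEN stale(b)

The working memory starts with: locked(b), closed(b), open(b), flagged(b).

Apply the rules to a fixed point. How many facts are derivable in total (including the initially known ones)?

11

Round 1 fires R10, R12, giving blue(b), stale(b).
Round 2 fires R3, giving large(b).
Round 3 fires R1, giving green(b).
Round 4 fires R2, giving ready(b).
Round 5 fires R5, giving wooden(b).
Round 6 fires R11, giving mammal(b).
Closure: {blue(b), closed(b), flagged(b), green(b), large(b), locked(b), mammal(b), open(b), ready(b), stale(b), wooden(b)} — 11 facts.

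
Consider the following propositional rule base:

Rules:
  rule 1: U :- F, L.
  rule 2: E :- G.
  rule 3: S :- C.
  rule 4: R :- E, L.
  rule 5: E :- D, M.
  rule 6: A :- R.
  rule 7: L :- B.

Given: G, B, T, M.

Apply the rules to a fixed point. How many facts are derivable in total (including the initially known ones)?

Round 1 fires rule 2, rule 7, giving E, L.
Round 2 fires rule 4, giving R.
Round 3 fires rule 6, giving A.
Closure: {A, B, E, G, L, M, R, T} — 8 facts.

8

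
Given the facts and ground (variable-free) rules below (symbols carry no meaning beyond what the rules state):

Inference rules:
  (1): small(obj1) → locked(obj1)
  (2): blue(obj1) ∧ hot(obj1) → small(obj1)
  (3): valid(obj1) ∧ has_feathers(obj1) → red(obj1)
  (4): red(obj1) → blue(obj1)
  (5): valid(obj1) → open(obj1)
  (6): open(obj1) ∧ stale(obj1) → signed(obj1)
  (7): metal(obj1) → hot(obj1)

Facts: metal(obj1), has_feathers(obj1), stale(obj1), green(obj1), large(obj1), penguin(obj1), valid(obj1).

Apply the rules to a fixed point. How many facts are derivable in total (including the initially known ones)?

14

Round 1: (3) [valid(obj1) ∧ has_feathers(obj1) → red(obj1)]; (5) [valid(obj1) → open(obj1)]; (7) [metal(obj1) → hot(obj1)]. New: red(obj1), open(obj1), hot(obj1).
Round 2: (4) [red(obj1) → blue(obj1)]; (6) [open(obj1) ∧ stale(obj1) → signed(obj1)]. New: blue(obj1), signed(obj1).
Round 3: (2) [blue(obj1) ∧ hot(obj1) → small(obj1)]. New: small(obj1).
Round 4: (1) [small(obj1) → locked(obj1)]. New: locked(obj1).
Closure: {blue(obj1), green(obj1), has_feathers(obj1), hot(obj1), large(obj1), locked(obj1), metal(obj1), open(obj1), penguin(obj1), red(obj1), signed(obj1), small(obj1), stale(obj1), valid(obj1)} — 14 facts.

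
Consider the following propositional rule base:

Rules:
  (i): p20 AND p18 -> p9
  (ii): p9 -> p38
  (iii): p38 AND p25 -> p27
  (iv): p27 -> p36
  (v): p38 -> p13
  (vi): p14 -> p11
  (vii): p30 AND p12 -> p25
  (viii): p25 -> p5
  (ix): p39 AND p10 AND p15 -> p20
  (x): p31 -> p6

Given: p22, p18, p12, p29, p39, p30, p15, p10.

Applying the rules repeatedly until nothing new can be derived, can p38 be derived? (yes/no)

yes

[1] (vii) [p30 AND p12 -> p25]; (ix) [p39 AND p10 AND p15 -> p20]. ⇒ new: p25, p20.
[2] (i) [p20 AND p18 -> p9]; (viii) [p25 -> p5]. ⇒ new: p9, p5.
[3] (ii) [p9 -> p38]. ⇒ new: p38.
[4] (iii) [p38 AND p25 -> p27]; (v) [p38 -> p13]. ⇒ new: p27, p13.
[5] (iv) [p27 -> p36]. ⇒ new: p36.
p38 appears in round 3, so it is derivable.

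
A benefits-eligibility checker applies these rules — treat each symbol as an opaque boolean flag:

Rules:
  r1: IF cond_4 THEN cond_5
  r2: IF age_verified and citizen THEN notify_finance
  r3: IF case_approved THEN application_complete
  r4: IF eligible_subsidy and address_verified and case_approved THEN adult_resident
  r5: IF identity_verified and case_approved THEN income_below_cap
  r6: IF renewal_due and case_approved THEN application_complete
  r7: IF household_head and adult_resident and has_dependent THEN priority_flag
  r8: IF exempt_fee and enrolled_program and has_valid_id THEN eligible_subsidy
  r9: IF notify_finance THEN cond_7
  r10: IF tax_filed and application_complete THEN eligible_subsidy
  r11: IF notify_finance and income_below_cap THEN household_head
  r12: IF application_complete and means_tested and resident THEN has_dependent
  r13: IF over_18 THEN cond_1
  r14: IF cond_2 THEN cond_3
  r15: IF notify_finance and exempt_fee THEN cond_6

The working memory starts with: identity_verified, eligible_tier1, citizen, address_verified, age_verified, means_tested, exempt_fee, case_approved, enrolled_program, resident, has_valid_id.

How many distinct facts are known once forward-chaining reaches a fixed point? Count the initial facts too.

Round 1: r2 [IF age_verified and citizen THEN notify_finance]; r3 [IF case_approved THEN application_complete]; r5 [IF identity_verified and case_approved THEN income_below_cap]; r8 [IF exempt_fee and enrolled_program and has_valid_id THEN eligible_subsidy]. New: notify_finance, application_complete, income_below_cap, eligible_subsidy.
Round 2: r4 [IF eligible_subsidy and address_verified and case_approved THEN adult_resident]; r9 [IF notify_finance THEN cond_7]; r11 [IF notify_finance and income_below_cap THEN household_head]; r12 [IF application_complete and means_tested and resident THEN has_dependent]; r15 [IF notify_finance and exempt_fee THEN cond_6]. New: adult_resident, cond_7, household_head, has_dependent, cond_6.
Round 3: r7 [IF household_head and adult_resident and has_dependent THEN priority_flag]. New: priority_flag.
Closure: {address_verified, adult_resident, age_verified, application_complete, case_approved, citizen, cond_6, cond_7, eligible_subsidy, eligible_tier1, enrolled_program, exempt_fee, has_dependent, has_valid_id, household_head, identity_verified, income_below_cap, means_tested, notify_finance, priority_flag, resident} — 21 facts.

21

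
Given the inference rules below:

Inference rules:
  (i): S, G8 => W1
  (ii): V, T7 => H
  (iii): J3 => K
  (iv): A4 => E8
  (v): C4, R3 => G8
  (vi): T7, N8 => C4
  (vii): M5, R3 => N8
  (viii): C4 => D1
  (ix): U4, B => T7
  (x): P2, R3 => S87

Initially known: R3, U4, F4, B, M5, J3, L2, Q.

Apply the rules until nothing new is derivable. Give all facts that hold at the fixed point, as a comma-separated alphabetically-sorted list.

[1] (iii) [J3 => K]; (vii) [M5, R3 => N8]; (ix) [U4, B => T7]. ⇒ new: K, N8, T7.
[2] (vi) [T7, N8 => C4]. ⇒ new: C4.
[3] (v) [C4, R3 => G8]; (viii) [C4 => D1]. ⇒ new: G8, D1.

B, C4, D1, F4, G8, J3, K, L2, M5, N8, Q, R3, T7, U4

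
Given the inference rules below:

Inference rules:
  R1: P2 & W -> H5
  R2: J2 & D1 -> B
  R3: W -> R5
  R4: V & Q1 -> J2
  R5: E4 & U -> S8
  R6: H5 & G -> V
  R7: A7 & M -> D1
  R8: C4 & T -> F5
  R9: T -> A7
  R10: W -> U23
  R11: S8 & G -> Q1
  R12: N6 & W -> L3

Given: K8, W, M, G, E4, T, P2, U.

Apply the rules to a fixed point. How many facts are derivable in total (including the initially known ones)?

Round 1: R1 [P2 & W -> H5]; R3 [W -> R5]; R5 [E4 & U -> S8]; R9 [T -> A7]; R10 [W -> U23]. Adds H5, R5, S8, A7, U23.
Round 2: R6 [H5 & G -> V]; R7 [A7 & M -> D1]; R11 [S8 & G -> Q1]. Adds V, D1, Q1.
Round 3: R4 [V & Q1 -> J2]. Adds J2.
Round 4: R2 [J2 & D1 -> B]. Adds B.
Closure: {A7, B, D1, E4, G, H5, J2, K8, M, P2, Q1, R5, S8, T, U, U23, V, W} — 18 facts.

18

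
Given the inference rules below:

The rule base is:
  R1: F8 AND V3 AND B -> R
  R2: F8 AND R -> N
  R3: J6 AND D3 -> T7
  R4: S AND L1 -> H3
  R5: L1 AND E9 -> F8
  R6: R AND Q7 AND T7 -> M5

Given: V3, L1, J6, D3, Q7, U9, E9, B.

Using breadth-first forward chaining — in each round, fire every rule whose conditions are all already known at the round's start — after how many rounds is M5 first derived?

3

Round 1: R3 [J6 AND D3 -> T7]; R5 [L1 AND E9 -> F8]. Adds T7, F8.
Round 2: R1 [F8 AND V3 AND B -> R]. Adds R.
Round 3: R2 [F8 AND R -> N]; R6 [R AND Q7 AND T7 -> M5]. Adds N, M5.
M5 first appears in round 3.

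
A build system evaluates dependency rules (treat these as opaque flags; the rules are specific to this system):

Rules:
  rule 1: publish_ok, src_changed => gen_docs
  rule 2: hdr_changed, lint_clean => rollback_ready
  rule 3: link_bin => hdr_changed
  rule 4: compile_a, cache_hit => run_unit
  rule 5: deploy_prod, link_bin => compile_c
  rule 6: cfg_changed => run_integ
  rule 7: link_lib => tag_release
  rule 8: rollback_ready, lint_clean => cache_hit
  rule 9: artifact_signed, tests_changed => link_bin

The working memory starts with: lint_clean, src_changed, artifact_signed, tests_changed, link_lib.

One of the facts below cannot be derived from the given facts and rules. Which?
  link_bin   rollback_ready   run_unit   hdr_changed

Round 1 fires rule 7, rule 9, giving tag_release, link_bin.
Round 2 fires rule 3, giving hdr_changed.
Round 3 fires rule 2, giving rollback_ready.
Round 4 fires rule 8, giving cache_hit.
Derived: hdr_changed (round 2), rollback_ready (round 3), link_bin (round 1). run_unit never appears in any round.

run_unit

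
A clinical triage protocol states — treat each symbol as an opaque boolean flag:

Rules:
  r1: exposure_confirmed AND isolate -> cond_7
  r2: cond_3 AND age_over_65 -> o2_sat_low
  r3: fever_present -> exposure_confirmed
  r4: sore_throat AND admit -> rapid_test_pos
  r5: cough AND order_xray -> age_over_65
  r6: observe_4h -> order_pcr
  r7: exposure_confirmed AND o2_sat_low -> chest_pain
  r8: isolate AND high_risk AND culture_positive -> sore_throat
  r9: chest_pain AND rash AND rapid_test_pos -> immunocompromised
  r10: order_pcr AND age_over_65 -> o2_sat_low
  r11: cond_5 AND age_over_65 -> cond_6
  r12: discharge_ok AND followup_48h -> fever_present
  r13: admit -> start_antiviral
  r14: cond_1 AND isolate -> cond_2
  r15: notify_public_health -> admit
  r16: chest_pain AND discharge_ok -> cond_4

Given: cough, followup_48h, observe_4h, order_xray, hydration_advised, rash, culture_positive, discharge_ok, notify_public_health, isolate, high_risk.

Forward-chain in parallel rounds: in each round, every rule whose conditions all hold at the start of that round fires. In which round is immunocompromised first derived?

[1] r5 [cough AND order_xray -> age_over_65]; r6 [observe_4h -> order_pcr]; r8 [isolate AND high_risk AND culture_positive -> sore_throat]; r12 [discharge_ok AND followup_48h -> fever_present]; r15 [notify_public_health -> admit]. ⇒ new: age_over_65, order_pcr, sore_throat, fever_present, admit.
[2] r3 [fever_present -> exposure_confirmed]; r4 [sore_throat AND admit -> rapid_test_pos]; r10 [order_pcr AND age_over_65 -> o2_sat_low]; r13 [admit -> start_antiviral]. ⇒ new: exposure_confirmed, rapid_test_pos, o2_sat_low, start_antiviral.
[3] r1 [exposure_confirmed AND isolate -> cond_7]; r7 [exposure_confirmed AND o2_sat_low -> chest_pain]. ⇒ new: cond_7, chest_pain.
[4] r9 [chest_pain AND rash AND rapid_test_pos -> immunocompromised]; r16 [chest_pain AND discharge_ok -> cond_4]. ⇒ new: immunocompromised, cond_4.
immunocompromised first appears in round 4.

4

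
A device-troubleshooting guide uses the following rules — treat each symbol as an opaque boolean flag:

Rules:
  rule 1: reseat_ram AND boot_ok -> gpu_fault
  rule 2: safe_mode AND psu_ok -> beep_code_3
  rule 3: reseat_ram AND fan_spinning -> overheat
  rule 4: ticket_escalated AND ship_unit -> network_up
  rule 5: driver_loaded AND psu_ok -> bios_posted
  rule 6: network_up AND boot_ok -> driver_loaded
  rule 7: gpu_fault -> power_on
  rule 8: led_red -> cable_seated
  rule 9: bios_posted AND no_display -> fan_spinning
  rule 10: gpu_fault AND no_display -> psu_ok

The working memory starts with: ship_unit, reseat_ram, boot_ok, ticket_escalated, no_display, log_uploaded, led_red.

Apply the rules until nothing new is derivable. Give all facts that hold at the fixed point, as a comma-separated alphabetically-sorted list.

Round 1 — rule 1, rule 4, rule 8, derive gpu_fault, network_up, cable_seated.
Round 2 — rule 6, rule 7, rule 10, derive driver_loaded, power_on, psu_ok.
Round 3 — rule 5, derive bios_posted.
Round 4 — rule 9, derive fan_spinning.
Round 5 — rule 3, derive overheat.

bios_posted, boot_ok, cable_seated, driver_loaded, fan_spinning, gpu_fault, led_red, log_uploaded, network_up, no_display, overheat, power_on, psu_ok, reseat_ram, ship_unit, ticket_escalated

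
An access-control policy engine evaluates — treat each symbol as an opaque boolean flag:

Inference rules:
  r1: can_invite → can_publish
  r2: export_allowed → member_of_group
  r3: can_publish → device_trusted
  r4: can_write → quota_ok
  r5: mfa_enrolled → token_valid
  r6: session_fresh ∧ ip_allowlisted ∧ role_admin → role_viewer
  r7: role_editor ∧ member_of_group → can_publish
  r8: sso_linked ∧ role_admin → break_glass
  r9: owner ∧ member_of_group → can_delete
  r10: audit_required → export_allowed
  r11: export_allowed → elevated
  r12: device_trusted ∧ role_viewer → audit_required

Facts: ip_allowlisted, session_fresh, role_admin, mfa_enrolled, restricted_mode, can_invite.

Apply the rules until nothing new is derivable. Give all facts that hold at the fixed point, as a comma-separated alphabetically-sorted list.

audit_required, can_invite, can_publish, device_trusted, elevated, export_allowed, ip_allowlisted, member_of_group, mfa_enrolled, restricted_mode, role_admin, role_viewer, session_fresh, token_valid

[1] r1 [can_invite → can_publish]; r5 [mfa_enrolled → token_valid]; r6 [session_fresh ∧ ip_allowlisted ∧ role_admin → role_viewer]. ⇒ new: can_publish, token_valid, role_viewer.
[2] r3 [can_publish → device_trusted]. ⇒ new: device_trusted.
[3] r12 [device_trusted ∧ role_viewer → audit_required]. ⇒ new: audit_required.
[4] r10 [audit_required → export_allowed]. ⇒ new: export_allowed.
[5] r2 [export_allowed → member_of_group]; r11 [export_allowed → elevated]. ⇒ new: member_of_group, elevated.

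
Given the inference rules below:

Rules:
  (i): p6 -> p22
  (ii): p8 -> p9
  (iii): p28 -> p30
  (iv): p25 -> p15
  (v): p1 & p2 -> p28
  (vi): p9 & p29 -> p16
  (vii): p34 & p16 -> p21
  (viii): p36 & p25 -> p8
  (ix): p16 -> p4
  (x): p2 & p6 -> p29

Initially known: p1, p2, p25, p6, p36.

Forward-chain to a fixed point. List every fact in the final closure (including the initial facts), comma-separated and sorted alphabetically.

Round 1: (i) [p6 -> p22]; (iv) [p25 -> p15]; (v) [p1 & p2 -> p28]; (viii) [p36 & p25 -> p8]; (x) [p2 & p6 -> p29]. Adds p22, p15, p28, p8, p29.
Round 2: (ii) [p8 -> p9]; (iii) [p28 -> p30]. Adds p9, p30.
Round 3: (vi) [p9 & p29 -> p16]. Adds p16.
Round 4: (ix) [p16 -> p4]. Adds p4.

p1, p15, p16, p2, p22, p25, p28, p29, p30, p36, p4, p6, p8, p9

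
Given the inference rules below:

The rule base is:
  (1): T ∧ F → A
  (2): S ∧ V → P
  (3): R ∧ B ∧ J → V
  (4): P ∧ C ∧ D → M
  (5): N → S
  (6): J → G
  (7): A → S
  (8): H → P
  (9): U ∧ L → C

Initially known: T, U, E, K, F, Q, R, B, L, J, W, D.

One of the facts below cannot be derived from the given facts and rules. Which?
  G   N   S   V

N

Round 1: (1) [T ∧ F → A]; (3) [R ∧ B ∧ J → V]; (6) [J → G]; (9) [U ∧ L → C]. Adds A, V, G, C.
Round 2: (7) [A → S]. Adds S.
Round 3: (2) [S ∧ V → P]. Adds P.
Round 4: (4) [P ∧ C ∧ D → M]. Adds M.
Derived: S (round 2), G (round 1), V (round 1). N never appears in any round.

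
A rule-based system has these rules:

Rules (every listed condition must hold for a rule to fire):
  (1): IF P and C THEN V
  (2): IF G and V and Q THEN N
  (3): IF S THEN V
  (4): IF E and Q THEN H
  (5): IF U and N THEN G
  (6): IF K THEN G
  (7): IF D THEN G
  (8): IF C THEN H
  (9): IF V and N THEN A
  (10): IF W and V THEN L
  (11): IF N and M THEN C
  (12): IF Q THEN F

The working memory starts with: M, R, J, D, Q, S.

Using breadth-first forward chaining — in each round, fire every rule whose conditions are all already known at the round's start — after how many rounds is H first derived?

Round 1: (3) [IF S THEN V]; (7) [IF D THEN G]; (12) [IF Q THEN F]. New: V, G, F.
Round 2: (2) [IF G and V and Q THEN N]. New: N.
Round 3: (9) [IF V and N THEN A]; (11) [IF N and M THEN C]. New: A, C.
Round 4: (8) [IF C THEN H]. New: H.
H first appears in round 4.

4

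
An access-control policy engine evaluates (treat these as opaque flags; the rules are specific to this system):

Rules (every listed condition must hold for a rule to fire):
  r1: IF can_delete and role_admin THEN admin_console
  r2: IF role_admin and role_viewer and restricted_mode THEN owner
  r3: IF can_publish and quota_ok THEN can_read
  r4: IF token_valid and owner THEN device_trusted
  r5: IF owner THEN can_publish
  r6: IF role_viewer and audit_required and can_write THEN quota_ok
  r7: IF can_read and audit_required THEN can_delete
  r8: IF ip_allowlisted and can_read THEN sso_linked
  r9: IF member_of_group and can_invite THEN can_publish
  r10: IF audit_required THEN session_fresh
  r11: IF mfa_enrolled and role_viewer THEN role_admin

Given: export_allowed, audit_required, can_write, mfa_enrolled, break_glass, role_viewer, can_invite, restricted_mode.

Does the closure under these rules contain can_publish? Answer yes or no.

yes

[1] r6 [IF role_viewer and audit_required and can_write THEN quota_ok]; r10 [IF audit_required THEN session_fresh]; r11 [IF mfa_enrolled and role_viewer THEN role_admin]. ⇒ new: quota_ok, session_fresh, role_admin.
[2] r2 [IF role_admin and role_viewer and restricted_mode THEN owner]. ⇒ new: owner.
[3] r5 [IF owner THEN can_publish]. ⇒ new: can_publish.
[4] r3 [IF can_publish and quota_ok THEN can_read]. ⇒ new: can_read.
[5] r7 [IF can_read and audit_required THEN can_delete]. ⇒ new: can_delete.
[6] r1 [IF can_delete and role_admin THEN admin_console]. ⇒ new: admin_console.
can_publish appears in round 3, so it is derivable.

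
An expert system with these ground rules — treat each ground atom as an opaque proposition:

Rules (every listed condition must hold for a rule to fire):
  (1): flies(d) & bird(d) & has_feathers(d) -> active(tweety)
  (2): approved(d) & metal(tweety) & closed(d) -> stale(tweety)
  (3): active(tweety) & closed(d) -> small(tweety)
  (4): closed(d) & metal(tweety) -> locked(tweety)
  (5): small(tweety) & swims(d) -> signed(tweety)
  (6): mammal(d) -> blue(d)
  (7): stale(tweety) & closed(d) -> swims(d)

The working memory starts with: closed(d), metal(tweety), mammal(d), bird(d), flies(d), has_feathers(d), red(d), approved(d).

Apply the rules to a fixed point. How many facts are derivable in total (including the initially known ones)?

Round 1 fires (1), (2), (4), (6), giving active(tweety), stale(tweety), locked(tweety), blue(d).
Round 2 fires (3), (7), giving small(tweety), swims(d).
Round 3 fires (5), giving signed(tweety).
Closure: {active(tweety), approved(d), bird(d), blue(d), closed(d), flies(d), has_feathers(d), locked(tweety), mammal(d), metal(tweety), red(d), signed(tweety), small(tweety), stale(tweety), swims(d)} — 15 facts.

15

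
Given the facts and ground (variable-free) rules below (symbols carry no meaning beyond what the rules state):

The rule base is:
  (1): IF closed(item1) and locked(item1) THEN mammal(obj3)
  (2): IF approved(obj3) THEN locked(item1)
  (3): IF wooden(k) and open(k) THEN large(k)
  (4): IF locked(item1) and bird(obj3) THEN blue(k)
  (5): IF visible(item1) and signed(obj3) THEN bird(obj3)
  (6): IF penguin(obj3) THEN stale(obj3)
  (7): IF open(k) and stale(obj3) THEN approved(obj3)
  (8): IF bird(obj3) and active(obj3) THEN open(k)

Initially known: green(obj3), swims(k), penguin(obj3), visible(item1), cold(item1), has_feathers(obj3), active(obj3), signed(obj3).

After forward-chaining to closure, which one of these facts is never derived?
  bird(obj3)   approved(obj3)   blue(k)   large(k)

large(k)

Round 1: (5) [IF visible(item1) and signed(obj3) THEN bird(obj3)]; (6) [IF penguin(obj3) THEN stale(obj3)]. New: bird(obj3), stale(obj3).
Round 2: (8) [IF bird(obj3) and active(obj3) THEN open(k)]. New: open(k).
Round 3: (7) [IF open(k) and stale(obj3) THEN approved(obj3)]. New: approved(obj3).
Round 4: (2) [IF approved(obj3) THEN locked(item1)]. New: locked(item1).
Round 5: (4) [IF locked(item1) and bird(obj3) THEN blue(k)]. New: blue(k).
Derived: blue(k) (round 5), bird(obj3) (round 1), approved(obj3) (round 3). large(k) never appears in any round.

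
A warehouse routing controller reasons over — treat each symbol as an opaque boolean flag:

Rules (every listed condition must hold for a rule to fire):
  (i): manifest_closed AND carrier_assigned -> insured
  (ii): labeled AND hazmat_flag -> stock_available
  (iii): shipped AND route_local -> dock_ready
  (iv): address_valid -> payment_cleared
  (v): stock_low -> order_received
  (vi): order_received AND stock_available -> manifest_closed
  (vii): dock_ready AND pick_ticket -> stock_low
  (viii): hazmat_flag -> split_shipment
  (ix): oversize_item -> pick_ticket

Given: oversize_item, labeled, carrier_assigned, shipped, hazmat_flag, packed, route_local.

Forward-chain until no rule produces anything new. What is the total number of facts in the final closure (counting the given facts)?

Round 1 — (ii), (iii), (viii), (ix), derive stock_available, dock_ready, split_shipment, pick_ticket.
Round 2 — (vii), derive stock_low.
Round 3 — (v), derive order_received.
Round 4 — (vi), derive manifest_closed.
Round 5 — (i), derive insured.
Closure: {carrier_assigned, dock_ready, hazmat_flag, insured, labeled, manifest_closed, order_received, oversize_item, packed, pick_ticket, route_local, shipped, split_shipment, stock_available, stock_low} — 15 facts.

15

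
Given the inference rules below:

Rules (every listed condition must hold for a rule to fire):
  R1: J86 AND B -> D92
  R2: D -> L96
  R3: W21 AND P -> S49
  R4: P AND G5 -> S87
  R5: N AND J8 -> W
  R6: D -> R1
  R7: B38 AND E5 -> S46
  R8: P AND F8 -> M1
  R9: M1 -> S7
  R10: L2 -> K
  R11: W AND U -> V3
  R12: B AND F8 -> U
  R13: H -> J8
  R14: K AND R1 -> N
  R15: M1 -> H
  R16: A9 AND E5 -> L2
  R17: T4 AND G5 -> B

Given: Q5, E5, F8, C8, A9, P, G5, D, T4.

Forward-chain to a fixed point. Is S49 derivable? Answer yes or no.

Round 1: R2 [D -> L96]; R4 [P AND G5 -> S87]; R6 [D -> R1]; R8 [P AND F8 -> M1]; R16 [A9 AND E5 -> L2]; R17 [T4 AND G5 -> B]. Adds L96, S87, R1, M1, L2, B.
Round 2: R9 [M1 -> S7]; R10 [L2 -> K]; R12 [B AND F8 -> U]; R15 [M1 -> H]. Adds S7, K, U, H.
Round 3: R13 [H -> J8]; R14 [K AND R1 -> N]. Adds J8, N.
Round 4: R5 [N AND J8 -> W]. Adds W.
Round 5: R11 [W AND U -> V3]. Adds V3.
Fixed point reached. S49 is concluded only by R3; R3 needs W21 (never derived).

no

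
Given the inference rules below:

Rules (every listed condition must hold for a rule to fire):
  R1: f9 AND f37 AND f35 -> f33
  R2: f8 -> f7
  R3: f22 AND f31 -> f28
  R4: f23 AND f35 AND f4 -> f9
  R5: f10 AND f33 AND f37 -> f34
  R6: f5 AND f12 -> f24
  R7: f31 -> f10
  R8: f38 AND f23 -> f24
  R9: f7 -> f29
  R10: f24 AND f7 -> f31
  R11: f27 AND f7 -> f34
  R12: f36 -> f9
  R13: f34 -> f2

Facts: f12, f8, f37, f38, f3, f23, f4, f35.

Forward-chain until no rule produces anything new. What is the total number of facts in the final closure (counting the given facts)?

Round 1: R2 [f8 -> f7]; R4 [f23 AND f35 AND f4 -> f9]; R8 [f38 AND f23 -> f24]. Adds f7, f9, f24.
Round 2: R1 [f9 AND f37 AND f35 -> f33]; R9 [f7 -> f29]; R10 [f24 AND f7 -> f31]. Adds f33, f29, f31.
Round 3: R7 [f31 -> f10]. Adds f10.
Round 4: R5 [f10 AND f33 AND f37 -> f34]. Adds f34.
Round 5: R13 [f34 -> f2]. Adds f2.
Closure: {f10, f12, f2, f23, f24, f29, f3, f31, f33, f34, f35, f37, f38, f4, f7, f8, f9} — 17 facts.

17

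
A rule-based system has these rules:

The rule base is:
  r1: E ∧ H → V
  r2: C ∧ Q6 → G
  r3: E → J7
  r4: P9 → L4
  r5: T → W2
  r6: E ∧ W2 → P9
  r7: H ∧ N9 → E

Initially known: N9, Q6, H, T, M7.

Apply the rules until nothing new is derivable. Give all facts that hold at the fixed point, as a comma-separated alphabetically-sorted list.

E, H, J7, L4, M7, N9, P9, Q6, T, V, W2

Round 1: r5 [T → W2]; r7 [H ∧ N9 → E]. Adds W2, E.
Round 2: r1 [E ∧ H → V]; r3 [E → J7]; r6 [E ∧ W2 → P9]. Adds V, J7, P9.
Round 3: r4 [P9 → L4]. Adds L4.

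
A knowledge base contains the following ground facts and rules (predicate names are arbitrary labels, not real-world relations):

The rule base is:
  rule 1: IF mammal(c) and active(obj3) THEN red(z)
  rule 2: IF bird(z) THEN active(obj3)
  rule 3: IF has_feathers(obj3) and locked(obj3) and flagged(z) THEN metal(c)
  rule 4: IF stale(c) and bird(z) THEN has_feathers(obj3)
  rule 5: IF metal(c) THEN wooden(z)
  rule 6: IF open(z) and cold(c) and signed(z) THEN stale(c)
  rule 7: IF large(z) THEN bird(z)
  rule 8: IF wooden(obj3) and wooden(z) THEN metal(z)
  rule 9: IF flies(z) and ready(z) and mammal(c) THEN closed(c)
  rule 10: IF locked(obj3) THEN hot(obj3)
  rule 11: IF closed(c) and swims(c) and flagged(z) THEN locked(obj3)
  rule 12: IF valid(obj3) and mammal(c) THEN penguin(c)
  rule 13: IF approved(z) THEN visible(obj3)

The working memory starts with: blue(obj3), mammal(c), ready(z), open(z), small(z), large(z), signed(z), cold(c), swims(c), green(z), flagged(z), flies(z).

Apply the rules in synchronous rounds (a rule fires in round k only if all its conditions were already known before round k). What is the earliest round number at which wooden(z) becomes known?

[1] rule 6 [IF open(z) and cold(c) and signed(z) THEN stale(c)]; rule 7 [IF large(z) THEN bird(z)]; rule 9 [IF flies(z) and ready(z) and mammal(c) THEN closed(c)]. ⇒ new: stale(c), bird(z), closed(c).
[2] rule 2 [IF bird(z) THEN active(obj3)]; rule 4 [IF stale(c) and bird(z) THEN has_feathers(obj3)]; rule 11 [IF closed(c) and swims(c) and flagged(z) THEN locked(obj3)]. ⇒ new: active(obj3), has_feathers(obj3), locked(obj3).
[3] rule 1 [IF mammal(c) and active(obj3) THEN red(z)]; rule 3 [IF has_feathers(obj3) and locked(obj3) and flagged(z) THEN metal(c)]; rule 10 [IF locked(obj3) THEN hot(obj3)]. ⇒ new: red(z), metal(c), hot(obj3).
[4] rule 5 [IF metal(c) THEN wooden(z)]. ⇒ new: wooden(z).
wooden(z) first appears in round 4.

4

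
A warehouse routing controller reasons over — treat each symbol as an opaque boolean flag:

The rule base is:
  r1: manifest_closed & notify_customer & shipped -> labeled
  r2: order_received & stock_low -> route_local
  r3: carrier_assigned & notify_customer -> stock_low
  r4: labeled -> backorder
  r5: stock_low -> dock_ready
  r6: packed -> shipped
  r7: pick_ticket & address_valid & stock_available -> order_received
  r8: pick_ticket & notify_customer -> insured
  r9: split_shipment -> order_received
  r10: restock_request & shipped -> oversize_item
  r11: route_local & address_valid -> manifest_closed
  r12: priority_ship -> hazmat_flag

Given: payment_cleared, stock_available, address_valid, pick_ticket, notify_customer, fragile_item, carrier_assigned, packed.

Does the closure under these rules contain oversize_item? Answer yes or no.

[1] r3 [carrier_assigned & notify_customer -> stock_low]; r6 [packed -> shipped]; r7 [pick_ticket & address_valid & stock_available -> order_received]; r8 [pick_ticket & notify_customer -> insured]. ⇒ new: stock_low, shipped, order_received, insured.
[2] r2 [order_received & stock_low -> route_local]; r5 [stock_low -> dock_ready]. ⇒ new: route_local, dock_ready.
[3] r11 [route_local & address_valid -> manifest_closed]. ⇒ new: manifest_closed.
[4] r1 [manifest_closed & notify_customer & shipped -> labeled]. ⇒ new: labeled.
[5] r4 [labeled -> backorder]. ⇒ new: backorder.
Fixed point reached. oversize_item is concluded only by r10; r10 needs restock_request (never derived).

no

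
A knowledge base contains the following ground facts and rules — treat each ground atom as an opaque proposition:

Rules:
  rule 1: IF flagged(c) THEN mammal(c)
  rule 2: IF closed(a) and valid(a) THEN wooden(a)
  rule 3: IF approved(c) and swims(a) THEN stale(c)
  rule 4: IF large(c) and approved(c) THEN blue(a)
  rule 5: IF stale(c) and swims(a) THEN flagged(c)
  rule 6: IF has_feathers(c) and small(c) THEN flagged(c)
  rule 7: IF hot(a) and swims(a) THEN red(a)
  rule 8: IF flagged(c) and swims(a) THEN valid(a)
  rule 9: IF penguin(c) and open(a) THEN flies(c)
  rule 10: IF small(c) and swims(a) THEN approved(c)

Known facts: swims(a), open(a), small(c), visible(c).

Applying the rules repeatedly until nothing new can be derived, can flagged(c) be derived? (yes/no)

yes

Round 1 fires rule 10, giving approved(c).
Round 2 fires rule 3, giving stale(c).
Round 3 fires rule 5, giving flagged(c).
Round 4 fires rule 1, rule 8, giving mammal(c), valid(a).
flagged(c) appears in round 3, so it is derivable.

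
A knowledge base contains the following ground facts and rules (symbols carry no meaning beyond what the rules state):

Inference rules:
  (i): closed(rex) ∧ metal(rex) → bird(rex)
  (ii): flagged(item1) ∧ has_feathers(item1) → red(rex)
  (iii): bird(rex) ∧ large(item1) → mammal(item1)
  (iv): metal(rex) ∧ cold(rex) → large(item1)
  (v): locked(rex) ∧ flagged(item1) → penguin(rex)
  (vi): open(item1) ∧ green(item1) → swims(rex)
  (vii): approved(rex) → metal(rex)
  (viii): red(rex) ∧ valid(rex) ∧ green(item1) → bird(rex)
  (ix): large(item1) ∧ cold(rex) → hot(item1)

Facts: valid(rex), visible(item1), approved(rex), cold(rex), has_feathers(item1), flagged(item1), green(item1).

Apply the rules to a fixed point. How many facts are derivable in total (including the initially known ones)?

Round 1: (ii) [flagged(item1) ∧ has_feathers(item1) → red(rex)]; (vii) [approved(rex) → metal(rex)]. New: red(rex), metal(rex).
Round 2: (iv) [metal(rex) ∧ cold(rex) → large(item1)]; (viii) [red(rex) ∧ valid(rex) ∧ green(item1) → bird(rex)]. New: large(item1), bird(rex).
Round 3: (iii) [bird(rex) ∧ large(item1) → mammal(item1)]; (ix) [large(item1) ∧ cold(rex) → hot(item1)]. New: mammal(item1), hot(item1).
Closure: {approved(rex), bird(rex), cold(rex), flagged(item1), green(item1), has_feathers(item1), hot(item1), large(item1), mammal(item1), metal(rex), red(rex), valid(rex), visible(item1)} — 13 facts.

13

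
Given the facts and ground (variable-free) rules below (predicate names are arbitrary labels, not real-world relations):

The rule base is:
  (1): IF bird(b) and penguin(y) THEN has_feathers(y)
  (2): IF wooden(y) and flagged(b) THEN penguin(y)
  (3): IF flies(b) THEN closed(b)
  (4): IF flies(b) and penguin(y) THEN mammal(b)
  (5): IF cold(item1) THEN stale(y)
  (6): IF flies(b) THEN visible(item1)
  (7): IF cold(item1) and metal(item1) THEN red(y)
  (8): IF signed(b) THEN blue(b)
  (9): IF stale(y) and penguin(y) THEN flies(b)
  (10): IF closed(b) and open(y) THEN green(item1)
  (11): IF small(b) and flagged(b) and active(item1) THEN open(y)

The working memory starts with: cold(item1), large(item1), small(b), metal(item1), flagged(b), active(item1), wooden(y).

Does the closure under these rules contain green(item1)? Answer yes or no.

yes

Round 1: (2) [IF wooden(y) and flagged(b) THEN penguin(y)]; (5) [IF cold(item1) THEN stale(y)]; (7) [IF cold(item1) and metal(item1) THEN red(y)]; (11) [IF small(b) and flagged(b) and active(item1) THEN open(y)]. New: penguin(y), stale(y), red(y), open(y).
Round 2: (9) [IF stale(y) and penguin(y) THEN flies(b)]. New: flies(b).
Round 3: (3) [IF flies(b) THEN closed(b)]; (4) [IF flies(b) and penguin(y) THEN mammal(b)]; (6) [IF flies(b) THEN visible(item1)]. New: closed(b), mammal(b), visible(item1).
Round 4: (10) [IF closed(b) and open(y) THEN green(item1)]. New: green(item1).
green(item1) appears in round 4, so it is derivable.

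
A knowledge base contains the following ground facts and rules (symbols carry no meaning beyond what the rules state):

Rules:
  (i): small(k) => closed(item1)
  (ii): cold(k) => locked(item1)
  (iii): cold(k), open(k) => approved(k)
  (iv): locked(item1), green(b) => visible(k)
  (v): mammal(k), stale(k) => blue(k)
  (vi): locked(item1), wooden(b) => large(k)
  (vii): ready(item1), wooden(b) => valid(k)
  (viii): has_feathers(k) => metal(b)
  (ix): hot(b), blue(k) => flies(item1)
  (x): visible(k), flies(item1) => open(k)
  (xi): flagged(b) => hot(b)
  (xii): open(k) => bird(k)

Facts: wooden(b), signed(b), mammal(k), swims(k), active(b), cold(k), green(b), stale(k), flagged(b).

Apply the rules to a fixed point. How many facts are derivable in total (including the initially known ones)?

18

Round 1: (ii) [cold(k) => locked(item1)]; (v) [mammal(k), stale(k) => blue(k)]; (xi) [flagged(b) => hot(b)]. Adds locked(item1), blue(k), hot(b).
Round 2: (iv) [locked(item1), green(b) => visible(k)]; (vi) [locked(item1), wooden(b) => large(k)]; (ix) [hot(b), blue(k) => flies(item1)]. Adds visible(k), large(k), flies(item1).
Round 3: (x) [visible(k), flies(item1) => open(k)]. Adds open(k).
Round 4: (iii) [cold(k), open(k) => approved(k)]; (xii) [open(k) => bird(k)]. Adds approved(k), bird(k).
Closure: {active(b), approved(k), bird(k), blue(k), cold(k), flagged(b), flies(item1), green(b), hot(b), large(k), locked(item1), mammal(k), open(k), signed(b), stale(k), swims(k), visible(k), wooden(b)} — 18 facts.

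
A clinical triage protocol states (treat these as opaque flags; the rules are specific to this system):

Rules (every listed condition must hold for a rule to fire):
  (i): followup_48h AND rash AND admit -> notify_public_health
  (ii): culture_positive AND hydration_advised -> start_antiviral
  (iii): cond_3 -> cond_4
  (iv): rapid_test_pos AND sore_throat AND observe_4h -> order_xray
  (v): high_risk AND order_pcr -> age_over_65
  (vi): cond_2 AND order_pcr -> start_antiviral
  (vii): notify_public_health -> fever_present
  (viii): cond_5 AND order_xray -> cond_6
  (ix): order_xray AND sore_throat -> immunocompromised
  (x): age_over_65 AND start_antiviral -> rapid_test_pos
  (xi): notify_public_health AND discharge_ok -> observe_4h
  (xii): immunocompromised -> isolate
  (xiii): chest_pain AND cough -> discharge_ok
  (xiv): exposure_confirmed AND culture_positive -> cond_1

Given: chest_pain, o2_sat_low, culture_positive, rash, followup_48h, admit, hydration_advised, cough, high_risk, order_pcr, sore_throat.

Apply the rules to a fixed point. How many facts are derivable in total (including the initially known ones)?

21

Round 1: (i) [followup_48h AND rash AND admit -> notify_public_health]; (ii) [culture_positive AND hydration_advised -> start_antiviral]; (v) [high_risk AND order_pcr -> age_over_65]; (xiii) [chest_pain AND cough -> discharge_ok]. Adds notify_public_health, start_antiviral, age_over_65, discharge_ok.
Round 2: (vii) [notify_public_health -> fever_present]; (x) [age_over_65 AND start_antiviral -> rapid_test_pos]; (xi) [notify_public_health AND discharge_ok -> observe_4h]. Adds fever_present, rapid_test_pos, observe_4h.
Round 3: (iv) [rapid_test_pos AND sore_throat AND observe_4h -> order_xray]. Adds order_xray.
Round 4: (ix) [order_xray AND sore_throat -> immunocompromised]. Adds immunocompromised.
Round 5: (xii) [immunocompromised -> isolate]. Adds isolate.
Closure: {admit, age_over_65, chest_pain, cough, culture_positive, discharge_ok, fever_present, followup_48h, high_risk, hydration_advised, immunocompromised, isolate, notify_public_health, o2_sat_low, observe_4h, order_pcr, order_xray, rapid_test_pos, rash, sore_throat, start_antiviral} — 21 facts.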